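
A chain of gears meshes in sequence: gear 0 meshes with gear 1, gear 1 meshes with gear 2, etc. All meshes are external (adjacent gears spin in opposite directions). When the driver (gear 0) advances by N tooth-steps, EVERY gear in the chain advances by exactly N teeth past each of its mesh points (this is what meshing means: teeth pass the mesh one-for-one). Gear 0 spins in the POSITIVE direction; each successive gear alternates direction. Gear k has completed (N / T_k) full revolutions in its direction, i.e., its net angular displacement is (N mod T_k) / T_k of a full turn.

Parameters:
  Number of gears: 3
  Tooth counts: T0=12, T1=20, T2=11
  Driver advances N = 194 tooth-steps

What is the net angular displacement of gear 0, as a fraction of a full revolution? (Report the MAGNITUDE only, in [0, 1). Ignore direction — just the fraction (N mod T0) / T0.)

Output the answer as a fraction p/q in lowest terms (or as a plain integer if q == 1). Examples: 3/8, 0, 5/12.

Chain of 3 gears, tooth counts: [12, 20, 11]
  gear 0: T0=12, direction=positive, advance = 194 mod 12 = 2 teeth = 2/12 turn
  gear 1: T1=20, direction=negative, advance = 194 mod 20 = 14 teeth = 14/20 turn
  gear 2: T2=11, direction=positive, advance = 194 mod 11 = 7 teeth = 7/11 turn
Gear 0: 194 mod 12 = 2
Fraction = 2 / 12 = 1/6 (gcd(2,12)=2) = 1/6

Answer: 1/6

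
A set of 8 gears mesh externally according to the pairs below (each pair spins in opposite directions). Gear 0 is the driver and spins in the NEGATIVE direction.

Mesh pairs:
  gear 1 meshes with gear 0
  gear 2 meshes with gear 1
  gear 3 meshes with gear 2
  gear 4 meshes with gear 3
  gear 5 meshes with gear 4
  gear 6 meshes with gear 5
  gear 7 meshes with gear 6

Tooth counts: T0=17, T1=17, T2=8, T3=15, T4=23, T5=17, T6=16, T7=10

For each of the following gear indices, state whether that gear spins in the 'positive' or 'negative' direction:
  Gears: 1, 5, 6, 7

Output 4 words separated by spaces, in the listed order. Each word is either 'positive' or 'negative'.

Gear 0 (driver): negative (depth 0)
  gear 1: meshes with gear 0 -> depth 1 -> positive (opposite of gear 0)
  gear 2: meshes with gear 1 -> depth 2 -> negative (opposite of gear 1)
  gear 3: meshes with gear 2 -> depth 3 -> positive (opposite of gear 2)
  gear 4: meshes with gear 3 -> depth 4 -> negative (opposite of gear 3)
  gear 5: meshes with gear 4 -> depth 5 -> positive (opposite of gear 4)
  gear 6: meshes with gear 5 -> depth 6 -> negative (opposite of gear 5)
  gear 7: meshes with gear 6 -> depth 7 -> positive (opposite of gear 6)
Queried indices 1, 5, 6, 7 -> positive, positive, negative, positive

Answer: positive positive negative positive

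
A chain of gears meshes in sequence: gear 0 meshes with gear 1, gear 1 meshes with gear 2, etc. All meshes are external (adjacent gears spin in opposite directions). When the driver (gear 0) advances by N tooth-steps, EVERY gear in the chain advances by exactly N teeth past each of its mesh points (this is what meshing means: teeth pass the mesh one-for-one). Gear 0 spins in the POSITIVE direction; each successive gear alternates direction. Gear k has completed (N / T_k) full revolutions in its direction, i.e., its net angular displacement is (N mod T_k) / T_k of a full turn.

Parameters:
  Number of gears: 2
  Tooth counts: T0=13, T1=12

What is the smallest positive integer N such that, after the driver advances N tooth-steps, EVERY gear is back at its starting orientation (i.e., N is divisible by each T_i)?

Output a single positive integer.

Answer: 156

Derivation:
Gear k returns to start when N is a multiple of T_k.
All gears at start simultaneously when N is a common multiple of [13, 12]; the smallest such N is lcm(13, 12).
Start: lcm = T0 = 13
Fold in T1=12: gcd(13, 12) = 1; lcm(13, 12) = 13 * 12 / 1 = 156 / 1 = 156
Full cycle length = 156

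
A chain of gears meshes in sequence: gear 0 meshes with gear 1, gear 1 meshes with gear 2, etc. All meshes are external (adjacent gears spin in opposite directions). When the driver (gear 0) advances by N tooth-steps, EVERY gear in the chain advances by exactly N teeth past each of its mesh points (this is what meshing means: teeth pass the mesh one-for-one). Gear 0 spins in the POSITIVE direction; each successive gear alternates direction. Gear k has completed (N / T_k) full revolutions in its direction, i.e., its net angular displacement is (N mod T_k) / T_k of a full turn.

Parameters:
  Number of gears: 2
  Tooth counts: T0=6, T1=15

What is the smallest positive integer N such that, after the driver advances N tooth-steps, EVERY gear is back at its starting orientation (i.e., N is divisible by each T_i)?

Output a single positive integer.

Answer: 30

Derivation:
Gear k returns to start when N is a multiple of T_k.
All gears at start simultaneously when N is a common multiple of [6, 15]; the smallest such N is lcm(6, 15).
Start: lcm = T0 = 6
Fold in T1=15: gcd(6, 15) = 3; lcm(6, 15) = 6 * 15 / 3 = 90 / 3 = 30
Full cycle length = 30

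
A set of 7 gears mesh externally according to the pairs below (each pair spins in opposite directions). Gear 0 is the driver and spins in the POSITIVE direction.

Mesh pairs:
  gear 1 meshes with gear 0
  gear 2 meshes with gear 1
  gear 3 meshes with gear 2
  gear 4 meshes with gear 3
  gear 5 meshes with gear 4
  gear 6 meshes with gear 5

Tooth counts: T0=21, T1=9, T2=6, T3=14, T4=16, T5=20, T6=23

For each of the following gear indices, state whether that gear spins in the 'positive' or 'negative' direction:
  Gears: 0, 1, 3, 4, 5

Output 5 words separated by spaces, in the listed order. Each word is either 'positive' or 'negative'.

Gear 0 (driver): positive (depth 0)
  gear 1: meshes with gear 0 -> depth 1 -> negative (opposite of gear 0)
  gear 2: meshes with gear 1 -> depth 2 -> positive (opposite of gear 1)
  gear 3: meshes with gear 2 -> depth 3 -> negative (opposite of gear 2)
  gear 4: meshes with gear 3 -> depth 4 -> positive (opposite of gear 3)
  gear 5: meshes with gear 4 -> depth 5 -> negative (opposite of gear 4)
  gear 6: meshes with gear 5 -> depth 6 -> positive (opposite of gear 5)
Queried indices 0, 1, 3, 4, 5 -> positive, negative, negative, positive, negative

Answer: positive negative negative positive negative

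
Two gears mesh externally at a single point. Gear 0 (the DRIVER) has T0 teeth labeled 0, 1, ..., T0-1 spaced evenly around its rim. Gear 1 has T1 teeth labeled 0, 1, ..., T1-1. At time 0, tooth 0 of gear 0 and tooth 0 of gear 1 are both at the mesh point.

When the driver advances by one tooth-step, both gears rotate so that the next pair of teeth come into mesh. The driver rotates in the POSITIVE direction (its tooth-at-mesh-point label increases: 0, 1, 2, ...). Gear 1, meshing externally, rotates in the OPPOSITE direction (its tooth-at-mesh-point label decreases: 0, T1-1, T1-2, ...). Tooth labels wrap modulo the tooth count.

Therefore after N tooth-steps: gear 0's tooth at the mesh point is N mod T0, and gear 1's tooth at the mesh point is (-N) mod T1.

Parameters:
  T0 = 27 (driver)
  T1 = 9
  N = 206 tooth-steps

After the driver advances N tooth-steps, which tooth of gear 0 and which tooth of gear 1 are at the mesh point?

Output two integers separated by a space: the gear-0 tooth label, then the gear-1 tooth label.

Gear 0 (driver, T0=27): tooth at mesh = N mod T0
  206 = 7 * 27 + 17, so 206 mod 27 = 17
  gear 0 tooth = 17
Gear 1 (driven, T1=9): tooth at mesh = (-N) mod T1
  206 = 22 * 9 + 8, so 206 mod 9 = 8
  (-206) mod 9 = (-8) mod 9 = 9 - 8 = 1
Mesh after 206 steps: gear-0 tooth 17 meets gear-1 tooth 1

Answer: 17 1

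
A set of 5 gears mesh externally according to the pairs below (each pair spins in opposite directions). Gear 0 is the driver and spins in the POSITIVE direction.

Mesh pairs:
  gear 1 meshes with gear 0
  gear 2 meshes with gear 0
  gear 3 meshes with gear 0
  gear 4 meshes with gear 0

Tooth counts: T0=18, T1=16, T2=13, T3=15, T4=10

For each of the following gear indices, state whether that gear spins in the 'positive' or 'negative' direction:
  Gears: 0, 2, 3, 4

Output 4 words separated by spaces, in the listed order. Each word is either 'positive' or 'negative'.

Gear 0 (driver): positive (depth 0)
  gear 1: meshes with gear 0 -> depth 1 -> negative (opposite of gear 0)
  gear 2: meshes with gear 0 -> depth 1 -> negative (opposite of gear 0)
  gear 3: meshes with gear 0 -> depth 1 -> negative (opposite of gear 0)
  gear 4: meshes with gear 0 -> depth 1 -> negative (opposite of gear 0)
Queried indices 0, 2, 3, 4 -> positive, negative, negative, negative

Answer: positive negative negative negative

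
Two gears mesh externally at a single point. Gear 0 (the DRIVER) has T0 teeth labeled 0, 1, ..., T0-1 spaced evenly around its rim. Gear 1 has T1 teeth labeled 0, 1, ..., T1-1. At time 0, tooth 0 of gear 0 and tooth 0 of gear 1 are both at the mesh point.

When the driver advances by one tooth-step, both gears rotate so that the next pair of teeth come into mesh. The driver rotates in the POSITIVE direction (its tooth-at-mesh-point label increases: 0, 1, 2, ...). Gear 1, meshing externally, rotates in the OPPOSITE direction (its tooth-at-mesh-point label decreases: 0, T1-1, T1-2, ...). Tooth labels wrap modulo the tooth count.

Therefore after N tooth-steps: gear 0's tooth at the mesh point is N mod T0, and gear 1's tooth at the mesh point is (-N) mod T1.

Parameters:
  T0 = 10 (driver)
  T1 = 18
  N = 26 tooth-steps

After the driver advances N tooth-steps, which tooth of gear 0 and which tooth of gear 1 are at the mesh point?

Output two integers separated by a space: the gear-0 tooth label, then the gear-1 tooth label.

Gear 0 (driver, T0=10): tooth at mesh = N mod T0
  26 = 2 * 10 + 6, so 26 mod 10 = 6
  gear 0 tooth = 6
Gear 1 (driven, T1=18): tooth at mesh = (-N) mod T1
  26 = 1 * 18 + 8, so 26 mod 18 = 8
  (-26) mod 18 = (-8) mod 18 = 18 - 8 = 10
Mesh after 26 steps: gear-0 tooth 6 meets gear-1 tooth 10

Answer: 6 10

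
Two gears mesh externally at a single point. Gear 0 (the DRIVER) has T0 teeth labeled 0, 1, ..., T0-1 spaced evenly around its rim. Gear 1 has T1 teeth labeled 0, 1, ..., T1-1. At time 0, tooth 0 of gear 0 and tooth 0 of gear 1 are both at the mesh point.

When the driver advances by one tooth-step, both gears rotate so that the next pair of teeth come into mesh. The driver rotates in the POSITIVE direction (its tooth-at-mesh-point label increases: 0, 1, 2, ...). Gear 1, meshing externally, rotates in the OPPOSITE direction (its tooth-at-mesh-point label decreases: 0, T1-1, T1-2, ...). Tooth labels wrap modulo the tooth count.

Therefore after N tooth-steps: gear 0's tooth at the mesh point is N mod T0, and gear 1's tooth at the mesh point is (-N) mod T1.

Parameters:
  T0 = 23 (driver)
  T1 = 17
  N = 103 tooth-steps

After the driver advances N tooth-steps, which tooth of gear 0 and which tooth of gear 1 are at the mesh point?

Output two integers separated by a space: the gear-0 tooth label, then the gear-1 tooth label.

Answer: 11 16

Derivation:
Gear 0 (driver, T0=23): tooth at mesh = N mod T0
  103 = 4 * 23 + 11, so 103 mod 23 = 11
  gear 0 tooth = 11
Gear 1 (driven, T1=17): tooth at mesh = (-N) mod T1
  103 = 6 * 17 + 1, so 103 mod 17 = 1
  (-103) mod 17 = (-1) mod 17 = 17 - 1 = 16
Mesh after 103 steps: gear-0 tooth 11 meets gear-1 tooth 16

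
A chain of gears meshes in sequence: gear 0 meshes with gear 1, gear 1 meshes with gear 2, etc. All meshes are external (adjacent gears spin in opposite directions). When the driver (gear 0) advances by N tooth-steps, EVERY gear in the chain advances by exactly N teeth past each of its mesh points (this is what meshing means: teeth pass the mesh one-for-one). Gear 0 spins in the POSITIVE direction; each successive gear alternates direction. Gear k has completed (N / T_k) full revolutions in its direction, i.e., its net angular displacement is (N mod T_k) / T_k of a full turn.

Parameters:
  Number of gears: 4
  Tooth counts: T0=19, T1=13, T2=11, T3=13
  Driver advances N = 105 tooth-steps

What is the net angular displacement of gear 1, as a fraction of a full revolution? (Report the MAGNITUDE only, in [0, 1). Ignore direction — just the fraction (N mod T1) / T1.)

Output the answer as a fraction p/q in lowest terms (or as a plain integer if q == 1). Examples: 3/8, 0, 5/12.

Answer: 1/13

Derivation:
Chain of 4 gears, tooth counts: [19, 13, 11, 13]
  gear 0: T0=19, direction=positive, advance = 105 mod 19 = 10 teeth = 10/19 turn
  gear 1: T1=13, direction=negative, advance = 105 mod 13 = 1 teeth = 1/13 turn
  gear 2: T2=11, direction=positive, advance = 105 mod 11 = 6 teeth = 6/11 turn
  gear 3: T3=13, direction=negative, advance = 105 mod 13 = 1 teeth = 1/13 turn
Gear 1: 105 mod 13 = 1
Fraction = 1 / 13 = 1/13 (gcd(1,13)=1) = 1/13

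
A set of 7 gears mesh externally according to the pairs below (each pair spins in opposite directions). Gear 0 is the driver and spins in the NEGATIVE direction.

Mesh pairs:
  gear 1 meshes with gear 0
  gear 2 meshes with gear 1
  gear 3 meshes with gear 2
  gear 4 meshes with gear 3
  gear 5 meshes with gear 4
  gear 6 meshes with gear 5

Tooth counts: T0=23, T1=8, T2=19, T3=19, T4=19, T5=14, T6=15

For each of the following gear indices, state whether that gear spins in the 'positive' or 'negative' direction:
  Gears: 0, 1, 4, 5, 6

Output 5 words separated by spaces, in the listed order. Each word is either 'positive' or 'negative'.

Gear 0 (driver): negative (depth 0)
  gear 1: meshes with gear 0 -> depth 1 -> positive (opposite of gear 0)
  gear 2: meshes with gear 1 -> depth 2 -> negative (opposite of gear 1)
  gear 3: meshes with gear 2 -> depth 3 -> positive (opposite of gear 2)
  gear 4: meshes with gear 3 -> depth 4 -> negative (opposite of gear 3)
  gear 5: meshes with gear 4 -> depth 5 -> positive (opposite of gear 4)
  gear 6: meshes with gear 5 -> depth 6 -> negative (opposite of gear 5)
Queried indices 0, 1, 4, 5, 6 -> negative, positive, negative, positive, negative

Answer: negative positive negative positive negative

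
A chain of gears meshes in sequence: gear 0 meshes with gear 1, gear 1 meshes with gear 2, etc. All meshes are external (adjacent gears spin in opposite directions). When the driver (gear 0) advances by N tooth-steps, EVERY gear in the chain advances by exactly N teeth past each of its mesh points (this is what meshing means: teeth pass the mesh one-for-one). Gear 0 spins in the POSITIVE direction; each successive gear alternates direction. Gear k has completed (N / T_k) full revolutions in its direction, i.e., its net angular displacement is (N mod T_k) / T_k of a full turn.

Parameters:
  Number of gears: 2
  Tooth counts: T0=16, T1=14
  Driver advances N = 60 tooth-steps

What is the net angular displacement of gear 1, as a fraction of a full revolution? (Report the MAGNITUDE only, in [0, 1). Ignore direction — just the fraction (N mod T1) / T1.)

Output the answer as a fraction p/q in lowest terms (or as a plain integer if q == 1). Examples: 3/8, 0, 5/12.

Chain of 2 gears, tooth counts: [16, 14]
  gear 0: T0=16, direction=positive, advance = 60 mod 16 = 12 teeth = 12/16 turn
  gear 1: T1=14, direction=negative, advance = 60 mod 14 = 4 teeth = 4/14 turn
Gear 1: 60 mod 14 = 4
Fraction = 4 / 14 = 2/7 (gcd(4,14)=2) = 2/7

Answer: 2/7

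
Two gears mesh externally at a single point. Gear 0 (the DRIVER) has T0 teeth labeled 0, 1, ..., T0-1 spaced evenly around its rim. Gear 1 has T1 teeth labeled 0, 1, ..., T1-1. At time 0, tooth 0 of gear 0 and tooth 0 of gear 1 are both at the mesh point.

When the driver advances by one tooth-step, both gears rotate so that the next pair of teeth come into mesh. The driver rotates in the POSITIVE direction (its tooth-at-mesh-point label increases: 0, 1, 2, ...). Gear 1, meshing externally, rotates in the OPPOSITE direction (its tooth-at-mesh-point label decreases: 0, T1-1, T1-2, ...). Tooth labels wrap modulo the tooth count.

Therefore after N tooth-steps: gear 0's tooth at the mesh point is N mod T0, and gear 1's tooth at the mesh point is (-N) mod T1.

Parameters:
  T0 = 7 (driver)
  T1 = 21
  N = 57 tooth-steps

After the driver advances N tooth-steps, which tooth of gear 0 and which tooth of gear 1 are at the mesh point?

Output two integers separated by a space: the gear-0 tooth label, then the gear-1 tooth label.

Answer: 1 6

Derivation:
Gear 0 (driver, T0=7): tooth at mesh = N mod T0
  57 = 8 * 7 + 1, so 57 mod 7 = 1
  gear 0 tooth = 1
Gear 1 (driven, T1=21): tooth at mesh = (-N) mod T1
  57 = 2 * 21 + 15, so 57 mod 21 = 15
  (-57) mod 21 = (-15) mod 21 = 21 - 15 = 6
Mesh after 57 steps: gear-0 tooth 1 meets gear-1 tooth 6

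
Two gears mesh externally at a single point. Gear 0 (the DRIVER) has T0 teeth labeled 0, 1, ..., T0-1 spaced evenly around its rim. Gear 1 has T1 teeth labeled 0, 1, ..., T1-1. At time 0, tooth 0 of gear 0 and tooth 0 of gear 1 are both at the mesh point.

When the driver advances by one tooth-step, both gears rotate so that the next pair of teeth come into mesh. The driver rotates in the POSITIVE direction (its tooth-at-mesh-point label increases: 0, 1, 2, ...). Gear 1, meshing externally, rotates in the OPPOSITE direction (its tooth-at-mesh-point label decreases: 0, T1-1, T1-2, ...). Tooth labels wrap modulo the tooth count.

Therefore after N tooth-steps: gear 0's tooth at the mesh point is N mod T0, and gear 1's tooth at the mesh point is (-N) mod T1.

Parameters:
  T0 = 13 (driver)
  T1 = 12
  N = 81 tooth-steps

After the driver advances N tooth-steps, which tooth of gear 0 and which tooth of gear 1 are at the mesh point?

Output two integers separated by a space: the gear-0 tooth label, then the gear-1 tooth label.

Gear 0 (driver, T0=13): tooth at mesh = N mod T0
  81 = 6 * 13 + 3, so 81 mod 13 = 3
  gear 0 tooth = 3
Gear 1 (driven, T1=12): tooth at mesh = (-N) mod T1
  81 = 6 * 12 + 9, so 81 mod 12 = 9
  (-81) mod 12 = (-9) mod 12 = 12 - 9 = 3
Mesh after 81 steps: gear-0 tooth 3 meets gear-1 tooth 3

Answer: 3 3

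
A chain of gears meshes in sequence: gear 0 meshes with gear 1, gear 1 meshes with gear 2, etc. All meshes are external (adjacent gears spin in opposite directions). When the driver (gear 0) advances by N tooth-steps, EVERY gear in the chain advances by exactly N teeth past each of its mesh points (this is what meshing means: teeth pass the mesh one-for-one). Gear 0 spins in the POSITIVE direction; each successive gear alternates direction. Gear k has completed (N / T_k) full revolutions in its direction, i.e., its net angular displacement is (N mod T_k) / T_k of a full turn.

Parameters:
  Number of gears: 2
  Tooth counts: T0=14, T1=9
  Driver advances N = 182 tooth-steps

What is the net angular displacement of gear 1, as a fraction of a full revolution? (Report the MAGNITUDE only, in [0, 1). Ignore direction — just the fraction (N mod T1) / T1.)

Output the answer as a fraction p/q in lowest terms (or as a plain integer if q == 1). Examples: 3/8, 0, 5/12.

Answer: 2/9

Derivation:
Chain of 2 gears, tooth counts: [14, 9]
  gear 0: T0=14, direction=positive, advance = 182 mod 14 = 0 teeth = 0/14 turn
  gear 1: T1=9, direction=negative, advance = 182 mod 9 = 2 teeth = 2/9 turn
Gear 1: 182 mod 9 = 2
Fraction = 2 / 9 = 2/9 (gcd(2,9)=1) = 2/9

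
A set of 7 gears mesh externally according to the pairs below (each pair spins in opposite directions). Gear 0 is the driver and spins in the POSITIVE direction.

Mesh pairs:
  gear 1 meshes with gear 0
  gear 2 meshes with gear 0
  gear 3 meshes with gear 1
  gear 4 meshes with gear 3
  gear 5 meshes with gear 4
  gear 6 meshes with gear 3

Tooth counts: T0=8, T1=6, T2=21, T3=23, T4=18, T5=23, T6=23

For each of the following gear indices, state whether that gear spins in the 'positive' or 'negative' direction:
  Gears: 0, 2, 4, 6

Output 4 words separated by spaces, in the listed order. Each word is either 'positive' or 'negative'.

Gear 0 (driver): positive (depth 0)
  gear 1: meshes with gear 0 -> depth 1 -> negative (opposite of gear 0)
  gear 2: meshes with gear 0 -> depth 1 -> negative (opposite of gear 0)
  gear 3: meshes with gear 1 -> depth 2 -> positive (opposite of gear 1)
  gear 4: meshes with gear 3 -> depth 3 -> negative (opposite of gear 3)
  gear 5: meshes with gear 4 -> depth 4 -> positive (opposite of gear 4)
  gear 6: meshes with gear 3 -> depth 3 -> negative (opposite of gear 3)
Queried indices 0, 2, 4, 6 -> positive, negative, negative, negative

Answer: positive negative negative negative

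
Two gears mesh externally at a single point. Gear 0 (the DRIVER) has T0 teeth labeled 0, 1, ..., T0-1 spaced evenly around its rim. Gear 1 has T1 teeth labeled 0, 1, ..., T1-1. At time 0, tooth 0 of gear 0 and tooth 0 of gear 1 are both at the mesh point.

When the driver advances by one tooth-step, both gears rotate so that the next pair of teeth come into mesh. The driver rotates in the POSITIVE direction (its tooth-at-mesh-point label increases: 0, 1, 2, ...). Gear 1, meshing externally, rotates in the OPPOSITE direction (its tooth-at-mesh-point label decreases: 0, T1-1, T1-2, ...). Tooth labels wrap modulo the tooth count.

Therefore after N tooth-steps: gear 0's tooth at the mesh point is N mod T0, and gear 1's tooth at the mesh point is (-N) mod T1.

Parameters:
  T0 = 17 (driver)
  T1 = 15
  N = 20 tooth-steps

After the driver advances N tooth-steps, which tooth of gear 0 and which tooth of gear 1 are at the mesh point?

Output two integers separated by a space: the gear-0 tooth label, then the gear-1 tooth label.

Answer: 3 10

Derivation:
Gear 0 (driver, T0=17): tooth at mesh = N mod T0
  20 = 1 * 17 + 3, so 20 mod 17 = 3
  gear 0 tooth = 3
Gear 1 (driven, T1=15): tooth at mesh = (-N) mod T1
  20 = 1 * 15 + 5, so 20 mod 15 = 5
  (-20) mod 15 = (-5) mod 15 = 15 - 5 = 10
Mesh after 20 steps: gear-0 tooth 3 meets gear-1 tooth 10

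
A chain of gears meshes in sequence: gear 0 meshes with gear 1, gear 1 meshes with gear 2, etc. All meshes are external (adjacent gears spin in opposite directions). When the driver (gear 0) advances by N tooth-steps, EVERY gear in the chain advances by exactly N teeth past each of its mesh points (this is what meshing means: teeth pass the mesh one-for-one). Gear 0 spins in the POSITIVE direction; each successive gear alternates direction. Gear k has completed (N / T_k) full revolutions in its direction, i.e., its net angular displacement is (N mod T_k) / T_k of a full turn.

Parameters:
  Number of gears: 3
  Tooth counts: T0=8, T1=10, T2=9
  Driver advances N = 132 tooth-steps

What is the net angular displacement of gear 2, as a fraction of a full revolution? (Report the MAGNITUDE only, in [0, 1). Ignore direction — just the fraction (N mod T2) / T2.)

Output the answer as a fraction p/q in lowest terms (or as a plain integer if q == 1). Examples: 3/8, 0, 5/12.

Chain of 3 gears, tooth counts: [8, 10, 9]
  gear 0: T0=8, direction=positive, advance = 132 mod 8 = 4 teeth = 4/8 turn
  gear 1: T1=10, direction=negative, advance = 132 mod 10 = 2 teeth = 2/10 turn
  gear 2: T2=9, direction=positive, advance = 132 mod 9 = 6 teeth = 6/9 turn
Gear 2: 132 mod 9 = 6
Fraction = 6 / 9 = 2/3 (gcd(6,9)=3) = 2/3

Answer: 2/3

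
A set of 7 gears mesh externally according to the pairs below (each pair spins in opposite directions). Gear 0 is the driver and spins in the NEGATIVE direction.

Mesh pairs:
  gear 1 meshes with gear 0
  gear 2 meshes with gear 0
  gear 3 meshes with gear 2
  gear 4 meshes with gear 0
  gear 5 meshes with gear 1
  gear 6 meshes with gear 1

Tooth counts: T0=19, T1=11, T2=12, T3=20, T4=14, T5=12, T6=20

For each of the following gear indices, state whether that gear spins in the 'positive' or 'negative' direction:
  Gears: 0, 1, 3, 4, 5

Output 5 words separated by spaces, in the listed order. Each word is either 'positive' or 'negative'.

Gear 0 (driver): negative (depth 0)
  gear 1: meshes with gear 0 -> depth 1 -> positive (opposite of gear 0)
  gear 2: meshes with gear 0 -> depth 1 -> positive (opposite of gear 0)
  gear 3: meshes with gear 2 -> depth 2 -> negative (opposite of gear 2)
  gear 4: meshes with gear 0 -> depth 1 -> positive (opposite of gear 0)
  gear 5: meshes with gear 1 -> depth 2 -> negative (opposite of gear 1)
  gear 6: meshes with gear 1 -> depth 2 -> negative (opposite of gear 1)
Queried indices 0, 1, 3, 4, 5 -> negative, positive, negative, positive, negative

Answer: negative positive negative positive negative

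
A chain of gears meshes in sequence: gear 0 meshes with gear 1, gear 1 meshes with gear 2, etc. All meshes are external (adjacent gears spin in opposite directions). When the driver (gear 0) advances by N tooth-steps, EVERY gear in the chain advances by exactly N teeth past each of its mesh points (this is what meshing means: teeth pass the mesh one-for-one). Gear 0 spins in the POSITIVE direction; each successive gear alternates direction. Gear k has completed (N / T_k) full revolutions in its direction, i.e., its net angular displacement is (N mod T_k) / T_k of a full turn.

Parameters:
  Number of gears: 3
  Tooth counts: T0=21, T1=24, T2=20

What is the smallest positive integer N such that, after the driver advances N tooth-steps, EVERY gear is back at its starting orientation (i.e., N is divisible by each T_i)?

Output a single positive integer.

Gear k returns to start when N is a multiple of T_k.
All gears at start simultaneously when N is a common multiple of [21, 24, 20]; the smallest such N is lcm(21, 24, 20).
Start: lcm = T0 = 21
Fold in T1=24: gcd(21, 24) = 3; lcm(21, 24) = 21 * 24 / 3 = 504 / 3 = 168
Fold in T2=20: gcd(168, 20) = 4; lcm(168, 20) = 168 * 20 / 4 = 3360 / 4 = 840
Full cycle length = 840

Answer: 840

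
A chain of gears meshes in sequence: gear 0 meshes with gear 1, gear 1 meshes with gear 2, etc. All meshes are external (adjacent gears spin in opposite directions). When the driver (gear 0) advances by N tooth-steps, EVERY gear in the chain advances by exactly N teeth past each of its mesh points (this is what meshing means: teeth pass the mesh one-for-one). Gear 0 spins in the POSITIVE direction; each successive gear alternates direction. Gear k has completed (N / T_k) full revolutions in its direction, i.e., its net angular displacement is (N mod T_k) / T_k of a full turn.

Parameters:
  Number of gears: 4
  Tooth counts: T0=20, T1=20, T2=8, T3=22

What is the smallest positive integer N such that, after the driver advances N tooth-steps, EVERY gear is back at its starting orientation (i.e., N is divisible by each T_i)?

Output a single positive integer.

Gear k returns to start when N is a multiple of T_k.
All gears at start simultaneously when N is a common multiple of [20, 20, 8, 22]; the smallest such N is lcm(20, 20, 8, 22).
Start: lcm = T0 = 20
Fold in T1=20: gcd(20, 20) = 20; lcm(20, 20) = 20 * 20 / 20 = 400 / 20 = 20
Fold in T2=8: gcd(20, 8) = 4; lcm(20, 8) = 20 * 8 / 4 = 160 / 4 = 40
Fold in T3=22: gcd(40, 22) = 2; lcm(40, 22) = 40 * 22 / 2 = 880 / 2 = 440
Full cycle length = 440

Answer: 440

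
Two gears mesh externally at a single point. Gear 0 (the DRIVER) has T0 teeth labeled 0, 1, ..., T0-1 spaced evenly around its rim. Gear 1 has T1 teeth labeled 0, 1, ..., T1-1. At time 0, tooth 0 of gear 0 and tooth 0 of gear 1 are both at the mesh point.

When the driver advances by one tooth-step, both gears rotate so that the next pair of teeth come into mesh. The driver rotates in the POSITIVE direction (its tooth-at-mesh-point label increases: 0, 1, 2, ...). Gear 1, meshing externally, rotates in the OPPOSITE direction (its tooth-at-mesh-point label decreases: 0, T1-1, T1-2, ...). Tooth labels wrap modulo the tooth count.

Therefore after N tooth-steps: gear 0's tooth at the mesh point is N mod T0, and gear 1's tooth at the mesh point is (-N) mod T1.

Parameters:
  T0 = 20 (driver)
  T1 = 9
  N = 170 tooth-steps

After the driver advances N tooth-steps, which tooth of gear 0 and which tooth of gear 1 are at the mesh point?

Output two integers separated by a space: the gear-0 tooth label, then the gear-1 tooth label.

Gear 0 (driver, T0=20): tooth at mesh = N mod T0
  170 = 8 * 20 + 10, so 170 mod 20 = 10
  gear 0 tooth = 10
Gear 1 (driven, T1=9): tooth at mesh = (-N) mod T1
  170 = 18 * 9 + 8, so 170 mod 9 = 8
  (-170) mod 9 = (-8) mod 9 = 9 - 8 = 1
Mesh after 170 steps: gear-0 tooth 10 meets gear-1 tooth 1

Answer: 10 1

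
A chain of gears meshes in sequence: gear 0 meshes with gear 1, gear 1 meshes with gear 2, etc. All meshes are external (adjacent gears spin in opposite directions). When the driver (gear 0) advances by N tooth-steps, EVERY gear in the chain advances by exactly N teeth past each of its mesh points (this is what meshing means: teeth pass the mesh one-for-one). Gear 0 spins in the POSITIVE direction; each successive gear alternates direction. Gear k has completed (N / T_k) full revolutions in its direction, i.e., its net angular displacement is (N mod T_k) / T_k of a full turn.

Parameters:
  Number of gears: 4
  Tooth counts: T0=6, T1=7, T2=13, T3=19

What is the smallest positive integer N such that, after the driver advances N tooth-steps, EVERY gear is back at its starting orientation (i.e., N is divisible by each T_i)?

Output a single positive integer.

Gear k returns to start when N is a multiple of T_k.
All gears at start simultaneously when N is a common multiple of [6, 7, 13, 19]; the smallest such N is lcm(6, 7, 13, 19).
Start: lcm = T0 = 6
Fold in T1=7: gcd(6, 7) = 1; lcm(6, 7) = 6 * 7 / 1 = 42 / 1 = 42
Fold in T2=13: gcd(42, 13) = 1; lcm(42, 13) = 42 * 13 / 1 = 546 / 1 = 546
Fold in T3=19: gcd(546, 19) = 1; lcm(546, 19) = 546 * 19 / 1 = 10374 / 1 = 10374
Full cycle length = 10374

Answer: 10374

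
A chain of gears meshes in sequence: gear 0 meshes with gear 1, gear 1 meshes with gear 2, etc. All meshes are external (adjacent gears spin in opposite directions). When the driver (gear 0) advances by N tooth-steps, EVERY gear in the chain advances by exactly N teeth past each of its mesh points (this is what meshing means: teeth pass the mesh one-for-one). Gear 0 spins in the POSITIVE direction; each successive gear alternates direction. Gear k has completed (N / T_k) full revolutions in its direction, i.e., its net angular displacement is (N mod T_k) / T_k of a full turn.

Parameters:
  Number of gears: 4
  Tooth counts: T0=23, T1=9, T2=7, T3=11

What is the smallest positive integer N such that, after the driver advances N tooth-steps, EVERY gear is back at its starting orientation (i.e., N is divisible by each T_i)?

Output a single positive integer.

Gear k returns to start when N is a multiple of T_k.
All gears at start simultaneously when N is a common multiple of [23, 9, 7, 11]; the smallest such N is lcm(23, 9, 7, 11).
Start: lcm = T0 = 23
Fold in T1=9: gcd(23, 9) = 1; lcm(23, 9) = 23 * 9 / 1 = 207 / 1 = 207
Fold in T2=7: gcd(207, 7) = 1; lcm(207, 7) = 207 * 7 / 1 = 1449 / 1 = 1449
Fold in T3=11: gcd(1449, 11) = 1; lcm(1449, 11) = 1449 * 11 / 1 = 15939 / 1 = 15939
Full cycle length = 15939

Answer: 15939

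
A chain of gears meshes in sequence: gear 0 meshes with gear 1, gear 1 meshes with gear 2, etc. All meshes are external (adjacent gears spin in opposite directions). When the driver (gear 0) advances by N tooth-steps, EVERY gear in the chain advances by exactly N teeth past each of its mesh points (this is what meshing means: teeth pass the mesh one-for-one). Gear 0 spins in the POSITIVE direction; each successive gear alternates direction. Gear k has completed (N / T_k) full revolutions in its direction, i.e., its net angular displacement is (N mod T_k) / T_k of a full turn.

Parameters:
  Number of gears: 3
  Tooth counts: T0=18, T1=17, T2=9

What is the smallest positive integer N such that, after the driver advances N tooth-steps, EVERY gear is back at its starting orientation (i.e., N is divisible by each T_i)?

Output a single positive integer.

Gear k returns to start when N is a multiple of T_k.
All gears at start simultaneously when N is a common multiple of [18, 17, 9]; the smallest such N is lcm(18, 17, 9).
Start: lcm = T0 = 18
Fold in T1=17: gcd(18, 17) = 1; lcm(18, 17) = 18 * 17 / 1 = 306 / 1 = 306
Fold in T2=9: gcd(306, 9) = 9; lcm(306, 9) = 306 * 9 / 9 = 2754 / 9 = 306
Full cycle length = 306

Answer: 306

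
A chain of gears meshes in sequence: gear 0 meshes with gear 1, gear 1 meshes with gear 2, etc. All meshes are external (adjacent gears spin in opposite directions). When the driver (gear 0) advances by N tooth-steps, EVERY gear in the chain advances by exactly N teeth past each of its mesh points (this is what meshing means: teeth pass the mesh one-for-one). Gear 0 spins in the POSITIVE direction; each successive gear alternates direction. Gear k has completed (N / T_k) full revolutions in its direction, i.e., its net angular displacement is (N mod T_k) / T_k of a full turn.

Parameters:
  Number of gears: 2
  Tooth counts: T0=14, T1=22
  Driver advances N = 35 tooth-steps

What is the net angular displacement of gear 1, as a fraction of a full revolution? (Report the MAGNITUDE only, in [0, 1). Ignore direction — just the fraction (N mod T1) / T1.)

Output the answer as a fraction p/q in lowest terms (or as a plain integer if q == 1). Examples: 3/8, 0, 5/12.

Chain of 2 gears, tooth counts: [14, 22]
  gear 0: T0=14, direction=positive, advance = 35 mod 14 = 7 teeth = 7/14 turn
  gear 1: T1=22, direction=negative, advance = 35 mod 22 = 13 teeth = 13/22 turn
Gear 1: 35 mod 22 = 13
Fraction = 13 / 22 = 13/22 (gcd(13,22)=1) = 13/22

Answer: 13/22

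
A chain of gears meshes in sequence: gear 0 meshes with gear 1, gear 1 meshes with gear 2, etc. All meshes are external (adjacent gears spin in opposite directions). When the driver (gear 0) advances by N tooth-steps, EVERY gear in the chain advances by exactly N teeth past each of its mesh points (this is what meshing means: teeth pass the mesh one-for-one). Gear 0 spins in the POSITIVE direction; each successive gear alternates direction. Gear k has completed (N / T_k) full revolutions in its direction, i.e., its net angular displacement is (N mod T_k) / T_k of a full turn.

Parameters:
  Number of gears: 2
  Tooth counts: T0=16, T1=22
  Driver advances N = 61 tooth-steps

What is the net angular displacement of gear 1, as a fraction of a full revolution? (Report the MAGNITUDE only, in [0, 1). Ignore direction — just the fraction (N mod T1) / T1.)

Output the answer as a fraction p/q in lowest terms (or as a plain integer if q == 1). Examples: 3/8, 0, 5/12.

Chain of 2 gears, tooth counts: [16, 22]
  gear 0: T0=16, direction=positive, advance = 61 mod 16 = 13 teeth = 13/16 turn
  gear 1: T1=22, direction=negative, advance = 61 mod 22 = 17 teeth = 17/22 turn
Gear 1: 61 mod 22 = 17
Fraction = 17 / 22 = 17/22 (gcd(17,22)=1) = 17/22

Answer: 17/22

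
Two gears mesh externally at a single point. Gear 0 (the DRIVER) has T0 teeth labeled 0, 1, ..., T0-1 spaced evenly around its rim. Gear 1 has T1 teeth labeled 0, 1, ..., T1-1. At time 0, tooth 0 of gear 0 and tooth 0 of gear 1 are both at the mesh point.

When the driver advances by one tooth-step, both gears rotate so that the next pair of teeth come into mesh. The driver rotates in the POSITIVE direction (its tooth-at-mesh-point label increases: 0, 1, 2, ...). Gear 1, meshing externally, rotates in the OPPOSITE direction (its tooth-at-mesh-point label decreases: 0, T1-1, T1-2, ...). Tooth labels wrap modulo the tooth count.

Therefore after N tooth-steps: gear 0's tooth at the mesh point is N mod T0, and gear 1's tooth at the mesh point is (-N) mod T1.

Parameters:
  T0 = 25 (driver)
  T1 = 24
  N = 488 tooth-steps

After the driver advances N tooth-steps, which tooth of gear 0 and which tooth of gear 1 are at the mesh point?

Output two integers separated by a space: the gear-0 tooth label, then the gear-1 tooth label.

Gear 0 (driver, T0=25): tooth at mesh = N mod T0
  488 = 19 * 25 + 13, so 488 mod 25 = 13
  gear 0 tooth = 13
Gear 1 (driven, T1=24): tooth at mesh = (-N) mod T1
  488 = 20 * 24 + 8, so 488 mod 24 = 8
  (-488) mod 24 = (-8) mod 24 = 24 - 8 = 16
Mesh after 488 steps: gear-0 tooth 13 meets gear-1 tooth 16

Answer: 13 16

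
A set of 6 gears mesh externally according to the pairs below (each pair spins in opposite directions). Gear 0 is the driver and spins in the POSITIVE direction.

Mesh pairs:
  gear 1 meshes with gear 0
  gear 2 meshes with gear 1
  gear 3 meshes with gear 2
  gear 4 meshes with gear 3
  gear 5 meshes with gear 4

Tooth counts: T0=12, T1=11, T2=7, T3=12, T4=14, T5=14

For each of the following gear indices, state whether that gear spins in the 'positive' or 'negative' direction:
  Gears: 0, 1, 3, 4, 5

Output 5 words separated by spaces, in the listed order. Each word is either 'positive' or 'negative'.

Answer: positive negative negative positive negative

Derivation:
Gear 0 (driver): positive (depth 0)
  gear 1: meshes with gear 0 -> depth 1 -> negative (opposite of gear 0)
  gear 2: meshes with gear 1 -> depth 2 -> positive (opposite of gear 1)
  gear 3: meshes with gear 2 -> depth 3 -> negative (opposite of gear 2)
  gear 4: meshes with gear 3 -> depth 4 -> positive (opposite of gear 3)
  gear 5: meshes with gear 4 -> depth 5 -> negative (opposite of gear 4)
Queried indices 0, 1, 3, 4, 5 -> positive, negative, negative, positive, negative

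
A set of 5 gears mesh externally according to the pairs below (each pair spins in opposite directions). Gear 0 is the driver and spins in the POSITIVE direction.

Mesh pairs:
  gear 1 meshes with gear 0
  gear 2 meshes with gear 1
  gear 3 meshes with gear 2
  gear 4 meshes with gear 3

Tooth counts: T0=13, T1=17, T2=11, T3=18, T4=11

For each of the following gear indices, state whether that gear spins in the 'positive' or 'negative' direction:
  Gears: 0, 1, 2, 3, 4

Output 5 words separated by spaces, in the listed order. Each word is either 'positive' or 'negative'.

Answer: positive negative positive negative positive

Derivation:
Gear 0 (driver): positive (depth 0)
  gear 1: meshes with gear 0 -> depth 1 -> negative (opposite of gear 0)
  gear 2: meshes with gear 1 -> depth 2 -> positive (opposite of gear 1)
  gear 3: meshes with gear 2 -> depth 3 -> negative (opposite of gear 2)
  gear 4: meshes with gear 3 -> depth 4 -> positive (opposite of gear 3)
Queried indices 0, 1, 2, 3, 4 -> positive, negative, positive, negative, positive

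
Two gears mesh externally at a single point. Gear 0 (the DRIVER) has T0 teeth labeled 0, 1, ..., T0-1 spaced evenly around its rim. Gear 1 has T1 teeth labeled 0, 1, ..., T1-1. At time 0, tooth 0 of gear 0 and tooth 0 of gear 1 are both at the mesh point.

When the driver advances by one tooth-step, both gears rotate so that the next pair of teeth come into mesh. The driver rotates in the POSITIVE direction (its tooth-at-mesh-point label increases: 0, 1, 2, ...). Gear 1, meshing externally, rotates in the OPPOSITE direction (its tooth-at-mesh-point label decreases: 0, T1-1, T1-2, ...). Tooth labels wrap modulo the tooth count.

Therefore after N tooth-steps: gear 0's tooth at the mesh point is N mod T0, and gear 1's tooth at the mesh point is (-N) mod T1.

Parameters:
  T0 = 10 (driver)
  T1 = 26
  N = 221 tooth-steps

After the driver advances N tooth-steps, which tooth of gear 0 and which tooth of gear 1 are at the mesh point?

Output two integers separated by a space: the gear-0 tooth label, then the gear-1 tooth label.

Answer: 1 13

Derivation:
Gear 0 (driver, T0=10): tooth at mesh = N mod T0
  221 = 22 * 10 + 1, so 221 mod 10 = 1
  gear 0 tooth = 1
Gear 1 (driven, T1=26): tooth at mesh = (-N) mod T1
  221 = 8 * 26 + 13, so 221 mod 26 = 13
  (-221) mod 26 = (-13) mod 26 = 26 - 13 = 13
Mesh after 221 steps: gear-0 tooth 1 meets gear-1 tooth 13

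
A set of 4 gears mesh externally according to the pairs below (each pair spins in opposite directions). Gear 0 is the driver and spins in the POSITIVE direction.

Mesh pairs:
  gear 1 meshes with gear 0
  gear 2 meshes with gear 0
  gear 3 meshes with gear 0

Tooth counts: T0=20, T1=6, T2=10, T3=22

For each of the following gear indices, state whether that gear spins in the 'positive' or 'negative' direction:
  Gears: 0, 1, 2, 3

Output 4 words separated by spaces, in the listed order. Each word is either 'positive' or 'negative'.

Answer: positive negative negative negative

Derivation:
Gear 0 (driver): positive (depth 0)
  gear 1: meshes with gear 0 -> depth 1 -> negative (opposite of gear 0)
  gear 2: meshes with gear 0 -> depth 1 -> negative (opposite of gear 0)
  gear 3: meshes with gear 0 -> depth 1 -> negative (opposite of gear 0)
Queried indices 0, 1, 2, 3 -> positive, negative, negative, negative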